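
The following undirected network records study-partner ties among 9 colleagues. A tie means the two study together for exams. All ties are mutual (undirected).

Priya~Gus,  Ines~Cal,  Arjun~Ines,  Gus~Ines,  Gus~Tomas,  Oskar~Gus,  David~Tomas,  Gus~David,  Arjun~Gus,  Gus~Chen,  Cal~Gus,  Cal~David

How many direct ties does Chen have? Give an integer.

1

Chen is directly tied to Gus. That is 1 neighbor, so the degree of Chen is 1.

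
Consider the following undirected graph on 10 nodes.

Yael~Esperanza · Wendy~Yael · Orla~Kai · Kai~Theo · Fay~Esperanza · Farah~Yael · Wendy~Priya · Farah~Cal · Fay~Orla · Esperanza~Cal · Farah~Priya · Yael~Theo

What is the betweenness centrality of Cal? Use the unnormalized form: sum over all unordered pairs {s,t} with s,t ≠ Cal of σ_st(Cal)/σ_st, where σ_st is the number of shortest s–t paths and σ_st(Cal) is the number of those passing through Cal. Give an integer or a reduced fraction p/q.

11/5

Pairs whose geodesics pass through Cal — Priya–Esperanza: 1/3; Priya–Fay: 1/3; Priya–Orla: 1/5; Farah–Esperanza: 1/2; Farah–Fay: 1/2; Farah–Orla: 1/3.
All other pairs contribute 0.
Summing the contributions gives betweenness(Cal) = 11/5.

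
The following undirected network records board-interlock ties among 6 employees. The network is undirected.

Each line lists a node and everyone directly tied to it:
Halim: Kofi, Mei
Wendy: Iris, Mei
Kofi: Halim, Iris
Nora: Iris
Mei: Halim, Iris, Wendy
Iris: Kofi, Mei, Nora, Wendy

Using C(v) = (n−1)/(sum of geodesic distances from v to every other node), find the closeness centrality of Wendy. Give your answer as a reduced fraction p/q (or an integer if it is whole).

Distances from Wendy: Halim:2, Iris:1, Kofi:2, Mei:1, Nora:2. Sum = 8.
n = 6, so closeness = 5/8.

5/8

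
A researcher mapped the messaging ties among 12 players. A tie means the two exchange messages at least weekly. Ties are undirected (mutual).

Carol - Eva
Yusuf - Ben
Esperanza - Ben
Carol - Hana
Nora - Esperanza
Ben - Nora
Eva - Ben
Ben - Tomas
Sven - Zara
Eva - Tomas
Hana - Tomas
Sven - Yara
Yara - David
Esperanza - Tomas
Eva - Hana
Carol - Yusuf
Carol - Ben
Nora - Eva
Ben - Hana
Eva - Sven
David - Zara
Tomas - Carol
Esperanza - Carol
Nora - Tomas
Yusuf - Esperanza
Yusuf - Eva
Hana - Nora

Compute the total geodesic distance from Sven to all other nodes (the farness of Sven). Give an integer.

20

Distances from Sven: Ben:2, Carol:2, David:2, Esperanza:3, Eva:1, Hana:2, Nora:2, Tomas:2, Yara:1, Yusuf:2, Zara:1.
Sum = 2 + 2 + 2 + 3 + 1 + 2 + 2 + 2 + 1 + 2 + 1 = 20.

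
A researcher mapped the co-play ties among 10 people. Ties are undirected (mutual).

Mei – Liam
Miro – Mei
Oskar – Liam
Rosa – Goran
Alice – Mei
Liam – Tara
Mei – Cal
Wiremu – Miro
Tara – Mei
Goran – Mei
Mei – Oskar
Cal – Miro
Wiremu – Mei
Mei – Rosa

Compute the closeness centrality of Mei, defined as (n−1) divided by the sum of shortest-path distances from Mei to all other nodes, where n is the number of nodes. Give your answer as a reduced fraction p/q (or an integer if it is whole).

Distances from Mei: Alice:1, Cal:1, Goran:1, Liam:1, Miro:1, Oskar:1, Rosa:1, Tara:1, Wiremu:1. Sum = 9.
n = 10, so closeness = 9/9 = 1.

1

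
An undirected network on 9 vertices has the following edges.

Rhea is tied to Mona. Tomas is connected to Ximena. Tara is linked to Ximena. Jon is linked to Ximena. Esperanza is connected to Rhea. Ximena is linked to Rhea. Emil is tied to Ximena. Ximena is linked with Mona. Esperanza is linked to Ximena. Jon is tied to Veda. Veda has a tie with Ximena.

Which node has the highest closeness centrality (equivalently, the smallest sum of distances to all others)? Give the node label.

Farness (sum of distances to all others) for each node — Emil:15, Esperanza:14, Jon:14, Mona:14, Rhea:13, Tara:15, Tomas:15, Veda:14, Ximena:8.
The smallest farness is 8, for Ximena, so Ximena has the highest closeness.

Ximena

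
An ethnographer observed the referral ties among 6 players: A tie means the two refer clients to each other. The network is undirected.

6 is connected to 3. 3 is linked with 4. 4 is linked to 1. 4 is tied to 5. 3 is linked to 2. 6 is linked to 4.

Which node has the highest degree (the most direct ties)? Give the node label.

4

Degrees — 1:1, 2:1, 3:3, 4:4, 5:1, 6:2.
The maximum is 4, attained only by 4.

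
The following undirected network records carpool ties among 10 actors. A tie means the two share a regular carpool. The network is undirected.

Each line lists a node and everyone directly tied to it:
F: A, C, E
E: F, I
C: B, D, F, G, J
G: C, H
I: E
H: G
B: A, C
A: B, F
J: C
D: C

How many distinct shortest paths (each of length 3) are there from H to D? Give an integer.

The shortest distance is 3, and the only length-3 path is H–G–C–D. So there is exactly 1 shortest path.

1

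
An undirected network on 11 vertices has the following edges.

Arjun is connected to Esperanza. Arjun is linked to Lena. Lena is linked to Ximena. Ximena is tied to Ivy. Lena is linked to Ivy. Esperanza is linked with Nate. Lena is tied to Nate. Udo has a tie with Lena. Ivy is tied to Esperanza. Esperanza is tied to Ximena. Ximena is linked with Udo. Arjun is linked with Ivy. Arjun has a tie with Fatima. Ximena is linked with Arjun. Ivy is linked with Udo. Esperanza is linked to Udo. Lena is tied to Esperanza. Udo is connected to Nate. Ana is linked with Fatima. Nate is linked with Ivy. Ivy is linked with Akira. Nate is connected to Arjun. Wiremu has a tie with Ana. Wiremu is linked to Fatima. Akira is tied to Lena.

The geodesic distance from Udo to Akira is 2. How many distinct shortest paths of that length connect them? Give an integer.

2

The shortest distance is 2. The length-2 paths are: Udo–Ivy–Akira; Udo–Lena–Akira.
That gives 2 distinct shortest paths.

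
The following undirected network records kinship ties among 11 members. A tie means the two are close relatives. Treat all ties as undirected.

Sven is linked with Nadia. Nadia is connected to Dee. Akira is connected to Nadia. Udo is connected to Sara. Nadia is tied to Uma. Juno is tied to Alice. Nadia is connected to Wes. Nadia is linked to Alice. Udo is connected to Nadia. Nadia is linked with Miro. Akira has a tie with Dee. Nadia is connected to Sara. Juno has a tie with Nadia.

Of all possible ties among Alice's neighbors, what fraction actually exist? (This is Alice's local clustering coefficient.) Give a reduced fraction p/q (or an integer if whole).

1

Alice's neighbors: Juno and Nadia (k = 2).
Possible neighbor pairs: C(2,2) = 1. Edges among them: Juno–Nadia → e = 1.
Clustering(Alice) = 1/1.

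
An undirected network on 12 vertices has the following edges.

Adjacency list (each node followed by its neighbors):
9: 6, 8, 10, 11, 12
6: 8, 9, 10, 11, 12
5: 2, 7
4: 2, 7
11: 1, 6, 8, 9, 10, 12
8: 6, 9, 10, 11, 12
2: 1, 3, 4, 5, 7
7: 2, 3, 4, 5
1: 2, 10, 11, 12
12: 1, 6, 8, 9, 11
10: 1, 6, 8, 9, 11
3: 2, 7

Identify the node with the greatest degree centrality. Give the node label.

Degrees — 1:4, 2:5, 3:2, 4:2, 5:2, 6:5, 7:4, 8:5, 9:5, 10:5, 11:6, 12:5.
The maximum is 6, attained only by 11.

11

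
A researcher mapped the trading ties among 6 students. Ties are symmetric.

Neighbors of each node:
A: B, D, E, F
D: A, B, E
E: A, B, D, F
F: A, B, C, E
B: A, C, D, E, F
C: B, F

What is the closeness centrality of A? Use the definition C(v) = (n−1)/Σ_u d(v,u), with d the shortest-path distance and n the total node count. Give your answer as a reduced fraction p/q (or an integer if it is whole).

5/6

Distances from A: B:1, C:2, D:1, E:1, F:1. Sum = 6.
n = 6, so closeness = 5/6.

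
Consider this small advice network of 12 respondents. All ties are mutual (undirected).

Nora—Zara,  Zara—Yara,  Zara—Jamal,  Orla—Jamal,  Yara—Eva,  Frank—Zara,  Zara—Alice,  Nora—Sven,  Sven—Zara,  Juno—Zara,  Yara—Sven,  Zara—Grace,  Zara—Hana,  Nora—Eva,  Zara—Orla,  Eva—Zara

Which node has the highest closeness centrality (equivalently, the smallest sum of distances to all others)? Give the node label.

Zara

Farness (sum of distances to all others) for each node — Alice:21, Eva:19, Frank:21, Grace:21, Hana:21, Jamal:20, Juno:21, Nora:19, Orla:20, Sven:19, Yara:19, Zara:11.
The smallest farness is 11, for Zara, so Zara has the highest closeness.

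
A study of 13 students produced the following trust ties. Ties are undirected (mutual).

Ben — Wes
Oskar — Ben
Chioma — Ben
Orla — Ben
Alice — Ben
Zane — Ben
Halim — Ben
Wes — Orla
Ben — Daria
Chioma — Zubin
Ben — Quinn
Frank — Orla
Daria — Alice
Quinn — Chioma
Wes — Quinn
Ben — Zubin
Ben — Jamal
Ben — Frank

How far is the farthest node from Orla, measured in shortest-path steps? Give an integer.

2

Distances from Orla: Alice:2, Ben:1, Chioma:2, Daria:2, Frank:1, Halim:2, Jamal:2, Oskar:2, Quinn:2, Wes:1, Zane:2, Zubin:2.
The largest is 2 (to Chioma, Zubin, Oskar, Daria, Alice, Halim, Quinn, Zane, and Jamal), so the eccentricity of Orla is 2.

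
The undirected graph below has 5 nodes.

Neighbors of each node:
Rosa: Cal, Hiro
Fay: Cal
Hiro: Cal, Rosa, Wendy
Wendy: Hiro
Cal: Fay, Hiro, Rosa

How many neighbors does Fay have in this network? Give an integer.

1

Fay is directly tied to Cal. That is 1 neighbor, so the degree of Fay is 1.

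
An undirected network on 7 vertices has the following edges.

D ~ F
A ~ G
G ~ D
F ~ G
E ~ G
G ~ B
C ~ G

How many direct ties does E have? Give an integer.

E is directly tied to G. That is 1 neighbor, so the degree of E is 1.

1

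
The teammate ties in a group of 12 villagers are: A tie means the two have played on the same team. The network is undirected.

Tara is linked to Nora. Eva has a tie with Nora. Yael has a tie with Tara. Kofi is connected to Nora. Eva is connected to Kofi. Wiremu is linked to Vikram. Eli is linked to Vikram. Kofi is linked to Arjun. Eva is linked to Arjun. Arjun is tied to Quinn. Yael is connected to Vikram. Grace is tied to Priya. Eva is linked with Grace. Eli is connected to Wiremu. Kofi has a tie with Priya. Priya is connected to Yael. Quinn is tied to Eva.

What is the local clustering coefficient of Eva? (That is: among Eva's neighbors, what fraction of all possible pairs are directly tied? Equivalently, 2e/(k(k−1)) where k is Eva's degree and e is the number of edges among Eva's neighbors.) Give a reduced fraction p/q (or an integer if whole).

3/10

Eva's neighbors: Arjun, Grace, Kofi, Nora, and Quinn (k = 5).
Possible neighbor pairs: C(5,2) = 10. Edges among them: Arjun–Kofi, Arjun–Quinn, Kofi–Nora → e = 3.
Clustering(Eva) = 3/10.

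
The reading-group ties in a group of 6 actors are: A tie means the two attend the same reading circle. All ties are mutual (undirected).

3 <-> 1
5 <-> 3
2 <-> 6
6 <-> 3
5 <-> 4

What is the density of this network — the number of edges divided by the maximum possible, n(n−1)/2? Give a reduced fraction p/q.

1/3

There are 5 edges and 6 nodes, so the maximum possible is C(6,2) = 15.
Density = 5/15 = 1/3.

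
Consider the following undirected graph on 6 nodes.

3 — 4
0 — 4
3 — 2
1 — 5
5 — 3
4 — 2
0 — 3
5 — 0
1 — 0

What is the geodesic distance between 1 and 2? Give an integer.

3

One shortest route is 1 – 5 – 3 – 2, which uses 3 edges, and at distance 2 from 1 we only reach {3, 4}, which does not include 2. So d(1,2) = 3.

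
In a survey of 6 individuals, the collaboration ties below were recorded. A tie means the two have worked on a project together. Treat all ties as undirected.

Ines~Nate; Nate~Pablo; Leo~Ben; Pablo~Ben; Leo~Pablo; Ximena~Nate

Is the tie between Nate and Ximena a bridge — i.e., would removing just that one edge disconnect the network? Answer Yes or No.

Yes

Without the Nate–Ximena edge there is no alternate route between Nate and Ximena, so the network disconnects. It is a bridge.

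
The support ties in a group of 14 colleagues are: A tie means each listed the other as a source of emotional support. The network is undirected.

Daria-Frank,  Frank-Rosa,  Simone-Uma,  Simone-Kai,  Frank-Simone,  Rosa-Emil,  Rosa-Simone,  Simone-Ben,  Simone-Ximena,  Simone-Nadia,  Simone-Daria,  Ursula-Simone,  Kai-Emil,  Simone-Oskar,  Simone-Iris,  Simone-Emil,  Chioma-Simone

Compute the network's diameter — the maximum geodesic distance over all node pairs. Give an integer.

Eccentricity of each node (its greatest distance to any other): Ben:2, Chioma:2, Daria:2, Emil:2, Frank:2, Iris:2, Kai:2, Nadia:2, Oskar:2, Rosa:2, Simone:1, Uma:2, Ursula:2, Ximena:2.
The maximum eccentricity is 2, realized for instance by the pair Oskar–Uma via Oskar – Simone – Uma. So the diameter is 2.

2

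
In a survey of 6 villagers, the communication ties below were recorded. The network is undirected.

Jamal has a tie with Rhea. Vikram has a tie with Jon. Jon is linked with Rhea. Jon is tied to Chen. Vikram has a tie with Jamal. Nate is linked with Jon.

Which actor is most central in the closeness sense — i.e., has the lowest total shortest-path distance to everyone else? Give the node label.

Jon

Farness (sum of distances to all others) for each node — Chen:10, Jamal:10, Jon:6, Nate:10, Rhea:8, Vikram:8.
The smallest farness is 6, for Jon, so Jon has the highest closeness.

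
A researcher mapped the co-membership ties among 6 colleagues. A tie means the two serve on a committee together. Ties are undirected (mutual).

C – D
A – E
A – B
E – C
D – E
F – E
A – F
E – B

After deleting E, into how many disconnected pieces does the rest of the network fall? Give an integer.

Without E, the remaining ties split the others into: {A, B, F}; {C, D}.
That's 2 separate components.

2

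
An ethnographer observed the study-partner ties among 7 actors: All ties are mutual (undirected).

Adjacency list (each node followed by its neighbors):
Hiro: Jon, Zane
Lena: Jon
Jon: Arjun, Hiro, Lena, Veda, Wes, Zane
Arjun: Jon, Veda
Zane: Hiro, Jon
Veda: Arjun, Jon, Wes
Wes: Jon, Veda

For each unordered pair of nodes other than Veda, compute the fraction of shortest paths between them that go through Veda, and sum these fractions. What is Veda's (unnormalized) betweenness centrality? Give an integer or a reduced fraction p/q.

Pairs whose geodesics pass through Veda — Arjun–Wes: 1/2.
All other pairs contribute 0.
Summing the contributions gives betweenness(Veda) = 1/2.

1/2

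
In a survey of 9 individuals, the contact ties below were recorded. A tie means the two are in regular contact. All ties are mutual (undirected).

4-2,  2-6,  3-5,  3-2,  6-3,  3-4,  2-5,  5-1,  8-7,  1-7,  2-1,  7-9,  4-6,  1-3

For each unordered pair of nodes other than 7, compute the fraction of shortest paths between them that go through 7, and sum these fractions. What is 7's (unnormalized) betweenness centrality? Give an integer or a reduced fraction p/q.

Pairs whose geodesics pass through 7 — 8–9: 1; 8–1: 1; 8–2: 1; 8–4: 2/2; 8–6: 2/2; 8–5: 1; 8–3: 1; 9–1: 1; 9–2: 1; 9–4: 2/2; 9–6: 2/2; 9–5: 1; 9–3: 1.
All other pairs contribute 0.
Summing the contributions gives betweenness(7) = 13.

13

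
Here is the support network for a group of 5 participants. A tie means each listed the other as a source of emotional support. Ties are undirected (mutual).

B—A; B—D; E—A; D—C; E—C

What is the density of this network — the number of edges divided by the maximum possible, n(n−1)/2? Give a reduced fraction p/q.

There are 5 edges and 5 nodes, so the maximum possible is C(5,2) = 10.
Density = 5/10 = 1/2.

1/2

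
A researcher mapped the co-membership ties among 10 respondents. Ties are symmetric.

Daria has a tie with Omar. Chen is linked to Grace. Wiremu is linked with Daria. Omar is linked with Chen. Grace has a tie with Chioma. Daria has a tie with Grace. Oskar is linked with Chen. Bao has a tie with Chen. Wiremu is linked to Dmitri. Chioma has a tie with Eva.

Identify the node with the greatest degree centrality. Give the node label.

Chen

Degrees — Bao:1, Chen:4, Chioma:2, Daria:3, Dmitri:1, Eva:1, Grace:3, Omar:2, Oskar:1, Wiremu:2.
The maximum is 4, attained only by Chen.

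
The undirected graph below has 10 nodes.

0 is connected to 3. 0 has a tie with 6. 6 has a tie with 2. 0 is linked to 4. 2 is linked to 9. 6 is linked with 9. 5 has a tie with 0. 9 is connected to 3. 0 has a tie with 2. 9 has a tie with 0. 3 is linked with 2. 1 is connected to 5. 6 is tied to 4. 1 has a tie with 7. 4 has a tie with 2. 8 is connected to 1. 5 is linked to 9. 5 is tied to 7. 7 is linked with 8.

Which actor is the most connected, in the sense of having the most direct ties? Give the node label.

Degrees — 0:6, 1:3, 2:5, 3:3, 4:3, 5:4, 6:4, 7:3, 8:2, 9:5.
The maximum is 6, attained only by 0.

0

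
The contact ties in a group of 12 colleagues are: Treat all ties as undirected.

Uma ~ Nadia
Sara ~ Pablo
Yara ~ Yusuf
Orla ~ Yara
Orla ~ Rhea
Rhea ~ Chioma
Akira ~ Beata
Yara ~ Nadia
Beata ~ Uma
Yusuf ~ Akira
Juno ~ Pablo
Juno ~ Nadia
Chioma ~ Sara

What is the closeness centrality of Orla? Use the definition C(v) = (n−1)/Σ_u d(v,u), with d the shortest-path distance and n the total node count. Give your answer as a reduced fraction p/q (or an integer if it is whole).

Distances from Orla: Akira:3, Beata:4, Chioma:2, Juno:3, Nadia:2, Pablo:4, Rhea:1, Sara:3, Uma:3, Yara:1, Yusuf:2. Sum = 28.
n = 12, so closeness = 11/28.

11/28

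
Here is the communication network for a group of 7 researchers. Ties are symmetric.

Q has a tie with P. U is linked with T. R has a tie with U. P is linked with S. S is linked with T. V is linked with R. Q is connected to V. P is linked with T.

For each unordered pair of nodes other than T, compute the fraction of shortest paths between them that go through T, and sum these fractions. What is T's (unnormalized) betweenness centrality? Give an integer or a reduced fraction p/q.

4

Pairs whose geodesics pass through T — U–Q: 1/2; U–P: 1; U–S: 1; R–P: 1/2; R–S: 1.
All other pairs contribute 0.
Summing the contributions gives betweenness(T) = 4.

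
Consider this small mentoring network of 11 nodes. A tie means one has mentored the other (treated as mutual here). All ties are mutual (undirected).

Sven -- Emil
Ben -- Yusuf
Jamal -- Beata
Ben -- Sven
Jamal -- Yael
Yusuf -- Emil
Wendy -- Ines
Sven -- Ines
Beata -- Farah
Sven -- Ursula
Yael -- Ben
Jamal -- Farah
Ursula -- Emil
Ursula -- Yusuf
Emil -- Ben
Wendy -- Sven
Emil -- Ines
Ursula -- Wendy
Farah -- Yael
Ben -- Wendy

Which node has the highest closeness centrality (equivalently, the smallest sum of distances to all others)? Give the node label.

Ben

Farness (sum of distances to all others) for each node — Beata:33, Ben:16, Emil:19, Farah:25, Ines:25, Jamal:25, Sven:19, Ursula:24, Wendy:20, Yael:19, Yusuf:21.
The smallest farness is 16, for Ben, so Ben has the highest closeness.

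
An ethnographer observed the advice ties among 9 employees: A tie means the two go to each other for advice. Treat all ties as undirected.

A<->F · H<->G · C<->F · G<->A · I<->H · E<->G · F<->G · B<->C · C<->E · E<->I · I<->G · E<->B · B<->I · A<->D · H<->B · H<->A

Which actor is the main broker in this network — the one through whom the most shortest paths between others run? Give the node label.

Unnormalized betweenness of each node: A:15/2, B:11/6, C:3/2, D:0, E:4/3, F:5/2, G:16/3, H:10/3, I:2/3.
A has the largest value, 15/2, making it the main broker — the node through which the most shortest paths run.

A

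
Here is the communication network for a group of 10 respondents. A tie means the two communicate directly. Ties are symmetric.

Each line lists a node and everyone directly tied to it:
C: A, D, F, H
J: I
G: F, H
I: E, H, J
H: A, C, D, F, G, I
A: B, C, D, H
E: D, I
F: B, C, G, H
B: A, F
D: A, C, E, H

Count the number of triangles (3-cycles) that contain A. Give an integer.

3

A's neighbors: B, C, D, and H.
Neighbor pairs that are themselves tied: A–C–D; A–C–H; A–D–H. Each forms one triangle with A, for 3 in total.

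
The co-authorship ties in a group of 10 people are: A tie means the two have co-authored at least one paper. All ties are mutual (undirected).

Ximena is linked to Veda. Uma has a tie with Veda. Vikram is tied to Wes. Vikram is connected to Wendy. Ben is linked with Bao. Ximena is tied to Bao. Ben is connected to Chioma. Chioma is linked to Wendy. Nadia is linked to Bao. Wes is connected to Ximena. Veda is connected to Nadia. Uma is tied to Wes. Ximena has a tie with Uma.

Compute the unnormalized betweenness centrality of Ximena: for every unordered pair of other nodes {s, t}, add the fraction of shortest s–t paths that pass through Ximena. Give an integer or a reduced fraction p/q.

Pairs whose geodesics pass through Ximena — Wendy–Veda: 1/2; Chioma–Veda: 1/2; Chioma–Uma: 1/2; Ben–Veda: 1/2; Ben–Uma: 1; Ben–Wes: 1; Bao–Veda: 1/2; Bao–Uma: 1; Bao–Wes: 1; Bao–Vikram: 1; Nadia–Wes: 2/3; Nadia–Vikram: 2/3; Veda–Wes: 1/2; Veda–Vikram: 1/2.
All other pairs contribute 0.
Summing the contributions gives betweenness(Ximena) = 59/6.

59/6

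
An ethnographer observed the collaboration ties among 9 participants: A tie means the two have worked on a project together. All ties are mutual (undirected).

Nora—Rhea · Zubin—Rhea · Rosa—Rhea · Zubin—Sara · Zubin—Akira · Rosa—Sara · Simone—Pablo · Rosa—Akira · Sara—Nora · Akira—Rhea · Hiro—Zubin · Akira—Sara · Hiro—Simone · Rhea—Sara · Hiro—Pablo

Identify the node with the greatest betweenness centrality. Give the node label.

Unnormalized betweenness of each node: Akira:4/3, Hiro:12, Nora:0, Pablo:0, Rhea:13/3, Rosa:0, Sara:13/3, Simone:0, Zubin:15.
Zubin has the largest value, 15, making it the main broker — the node through which the most shortest paths run.

Zubin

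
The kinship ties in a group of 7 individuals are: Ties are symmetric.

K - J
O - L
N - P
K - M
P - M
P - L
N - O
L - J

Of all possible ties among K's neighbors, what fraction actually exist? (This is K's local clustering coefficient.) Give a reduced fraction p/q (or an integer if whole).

0

K's neighbors: J and M (k = 2).
Possible neighbor pairs: C(2,2) = 1. Edges among them: none → e = 0.
Clustering(K) = 0/1.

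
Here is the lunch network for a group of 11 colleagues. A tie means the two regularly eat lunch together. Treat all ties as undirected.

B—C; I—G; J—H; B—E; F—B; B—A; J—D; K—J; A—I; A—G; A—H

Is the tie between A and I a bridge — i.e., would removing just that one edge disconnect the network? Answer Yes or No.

Even without that edge, A still reaches I via A – G – I, so the network stays connected. Not a bridge.

No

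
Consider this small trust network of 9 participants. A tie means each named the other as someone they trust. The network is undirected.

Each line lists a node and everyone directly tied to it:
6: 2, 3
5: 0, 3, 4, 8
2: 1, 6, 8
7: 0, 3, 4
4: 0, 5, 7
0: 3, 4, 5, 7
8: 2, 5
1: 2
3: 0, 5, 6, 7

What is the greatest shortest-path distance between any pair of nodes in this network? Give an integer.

4

Eccentricity of each node (its greatest distance to any other): 0:4, 1:4, 2:3, 3:3, 4:4, 5:3, 6:3, 7:4, 8:3.
The maximum eccentricity is 4, realized for instance by the pair 1–7 via 1 – 2 – 6 – 3 – 7. So the diameter is 4.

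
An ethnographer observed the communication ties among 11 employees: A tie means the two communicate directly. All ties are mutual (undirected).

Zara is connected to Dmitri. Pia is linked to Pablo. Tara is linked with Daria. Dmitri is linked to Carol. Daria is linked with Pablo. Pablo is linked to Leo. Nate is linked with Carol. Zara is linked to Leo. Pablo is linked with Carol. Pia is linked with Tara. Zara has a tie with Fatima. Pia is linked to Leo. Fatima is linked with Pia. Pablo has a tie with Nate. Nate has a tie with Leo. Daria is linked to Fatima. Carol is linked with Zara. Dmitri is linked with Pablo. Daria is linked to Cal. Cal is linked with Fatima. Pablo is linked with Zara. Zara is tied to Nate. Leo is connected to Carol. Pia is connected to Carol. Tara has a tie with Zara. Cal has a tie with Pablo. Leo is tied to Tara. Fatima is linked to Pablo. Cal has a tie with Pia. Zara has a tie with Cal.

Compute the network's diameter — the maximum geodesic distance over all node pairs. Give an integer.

Eccentricity of each node (its greatest distance to any other): Cal:2, Carol:2, Daria:2, Dmitri:2, Fatima:2, Leo:2, Nate:2, Pablo:2, Pia:2, Tara:2, Zara:2.
The maximum eccentricity is 2, realized for instance by the pair Cal–Carol via Cal – Zara – Carol. So the diameter is 2.

2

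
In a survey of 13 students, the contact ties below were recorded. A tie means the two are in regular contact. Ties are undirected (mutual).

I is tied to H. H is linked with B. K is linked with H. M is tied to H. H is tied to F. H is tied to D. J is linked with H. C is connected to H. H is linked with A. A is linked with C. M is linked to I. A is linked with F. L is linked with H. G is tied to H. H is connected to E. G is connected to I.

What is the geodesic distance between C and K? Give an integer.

One shortest route is C – H – K, which uses 2 edges, and C and K are not directly tied, so nothing shorter exists. So d(C,K) = 2.

2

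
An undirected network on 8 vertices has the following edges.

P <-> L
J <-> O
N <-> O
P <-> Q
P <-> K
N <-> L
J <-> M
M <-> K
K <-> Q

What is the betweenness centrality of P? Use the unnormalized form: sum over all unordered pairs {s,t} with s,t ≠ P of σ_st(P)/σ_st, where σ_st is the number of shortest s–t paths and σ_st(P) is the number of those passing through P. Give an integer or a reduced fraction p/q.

Pairs whose geodesics pass through P — N–K: 1; N–Q: 1; O–Q: 1/2; M–L: 1; K–L: 1; Q–L: 1.
All other pairs contribute 0.
Summing the contributions gives betweenness(P) = 11/2.

11/2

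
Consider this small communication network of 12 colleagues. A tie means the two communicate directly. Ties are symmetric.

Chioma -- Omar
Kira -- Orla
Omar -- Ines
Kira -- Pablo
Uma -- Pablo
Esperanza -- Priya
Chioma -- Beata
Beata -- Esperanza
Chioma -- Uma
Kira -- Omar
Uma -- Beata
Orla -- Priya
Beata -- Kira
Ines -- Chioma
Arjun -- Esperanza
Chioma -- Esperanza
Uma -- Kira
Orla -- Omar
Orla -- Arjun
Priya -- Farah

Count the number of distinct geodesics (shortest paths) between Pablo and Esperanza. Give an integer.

The shortest distance is 3. The length-3 paths are: Pablo–Uma–Chioma–Esperanza; Pablo–Kira–Beata–Esperanza; Pablo–Uma–Beata–Esperanza.
That gives 3 distinct shortest paths.

3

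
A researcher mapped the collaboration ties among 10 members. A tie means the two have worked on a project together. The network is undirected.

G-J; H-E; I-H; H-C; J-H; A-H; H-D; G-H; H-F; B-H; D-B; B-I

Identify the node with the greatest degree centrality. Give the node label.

H

Degrees — A:1, B:3, C:1, D:2, E:1, F:1, G:2, H:9, I:2, J:2.
The maximum is 9, attained only by H.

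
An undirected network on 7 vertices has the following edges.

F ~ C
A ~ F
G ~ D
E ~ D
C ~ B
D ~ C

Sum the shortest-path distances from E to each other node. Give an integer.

15

Distances from E: A:4, B:3, C:2, D:1, F:3, G:2.
Sum = 4 + 3 + 2 + 1 + 3 + 2 = 15.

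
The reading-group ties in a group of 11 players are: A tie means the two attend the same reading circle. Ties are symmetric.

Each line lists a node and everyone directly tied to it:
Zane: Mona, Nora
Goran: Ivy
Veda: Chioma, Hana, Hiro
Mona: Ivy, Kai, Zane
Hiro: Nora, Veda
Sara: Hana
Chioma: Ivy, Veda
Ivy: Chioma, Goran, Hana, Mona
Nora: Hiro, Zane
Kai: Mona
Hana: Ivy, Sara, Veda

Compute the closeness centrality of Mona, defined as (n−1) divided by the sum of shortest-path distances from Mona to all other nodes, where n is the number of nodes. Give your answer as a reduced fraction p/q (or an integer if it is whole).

Distances from Mona: Chioma:2, Goran:2, Hana:2, Hiro:3, Ivy:1, Kai:1, Nora:2, Sara:3, Veda:3, Zane:1. Sum = 20.
n = 11, so closeness = 10/20 = 1/2.

1/2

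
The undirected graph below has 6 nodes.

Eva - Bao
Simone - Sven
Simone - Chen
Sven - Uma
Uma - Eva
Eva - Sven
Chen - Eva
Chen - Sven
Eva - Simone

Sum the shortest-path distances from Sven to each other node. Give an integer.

Distances from Sven: Bao:2, Chen:1, Eva:1, Simone:1, Uma:1.
Sum = 2 + 1 + 1 + 1 + 1 = 6.

6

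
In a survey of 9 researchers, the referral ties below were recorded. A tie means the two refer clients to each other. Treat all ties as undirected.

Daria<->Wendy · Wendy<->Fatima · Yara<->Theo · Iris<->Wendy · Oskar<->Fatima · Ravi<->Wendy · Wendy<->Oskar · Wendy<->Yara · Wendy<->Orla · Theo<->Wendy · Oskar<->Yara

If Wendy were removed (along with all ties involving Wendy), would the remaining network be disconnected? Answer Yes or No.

Removing Wendy leaves {Fatima, Oskar, Theo, and Yara} with no path to {Daria}, so the network splits into 5 components. Wendy is a cut vertex.

Yes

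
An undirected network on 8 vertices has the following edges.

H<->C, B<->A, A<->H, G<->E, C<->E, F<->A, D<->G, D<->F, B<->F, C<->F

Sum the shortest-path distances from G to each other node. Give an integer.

Distances from G: A:3, B:3, C:2, D:1, E:1, F:2, H:3.
Sum = 3 + 3 + 2 + 1 + 1 + 2 + 3 = 15.

15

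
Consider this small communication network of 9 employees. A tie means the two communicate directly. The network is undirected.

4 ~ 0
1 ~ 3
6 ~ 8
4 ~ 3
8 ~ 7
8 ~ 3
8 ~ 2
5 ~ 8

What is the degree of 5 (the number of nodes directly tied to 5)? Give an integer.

1

5 is directly tied to 8. That is 1 neighbor, so the degree of 5 is 1.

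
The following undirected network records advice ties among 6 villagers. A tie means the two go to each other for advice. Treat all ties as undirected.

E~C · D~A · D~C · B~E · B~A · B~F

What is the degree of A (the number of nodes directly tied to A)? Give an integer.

A is directly tied to B and D. That is 2 neighbors, so the degree of A is 2.

2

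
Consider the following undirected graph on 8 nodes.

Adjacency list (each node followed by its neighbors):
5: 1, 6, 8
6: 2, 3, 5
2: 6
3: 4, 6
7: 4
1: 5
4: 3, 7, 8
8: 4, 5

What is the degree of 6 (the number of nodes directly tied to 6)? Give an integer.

6 is directly tied to 2, 3, and 5. That is 3 neighbors, so the degree of 6 is 3.

3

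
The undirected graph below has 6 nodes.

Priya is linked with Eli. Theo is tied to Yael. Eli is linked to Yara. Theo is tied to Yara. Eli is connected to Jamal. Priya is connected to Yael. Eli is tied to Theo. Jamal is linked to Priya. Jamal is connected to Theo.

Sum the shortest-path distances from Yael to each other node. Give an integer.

8

Distances from Yael: Eli:2, Jamal:2, Priya:1, Theo:1, Yara:2.
Sum = 2 + 2 + 1 + 1 + 2 = 8.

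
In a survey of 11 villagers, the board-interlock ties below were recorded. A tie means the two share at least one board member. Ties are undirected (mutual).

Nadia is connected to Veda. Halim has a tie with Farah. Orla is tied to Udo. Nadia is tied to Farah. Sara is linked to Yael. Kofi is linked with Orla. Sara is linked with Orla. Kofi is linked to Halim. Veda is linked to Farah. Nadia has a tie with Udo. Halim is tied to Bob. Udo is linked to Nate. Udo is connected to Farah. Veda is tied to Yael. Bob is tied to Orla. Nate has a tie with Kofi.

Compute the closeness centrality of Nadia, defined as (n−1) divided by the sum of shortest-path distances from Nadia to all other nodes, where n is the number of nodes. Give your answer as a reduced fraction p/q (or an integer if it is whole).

1/2

Distances from Nadia: Bob:3, Farah:1, Halim:2, Kofi:3, Nate:2, Orla:2, Sara:3, Udo:1, Veda:1, Yael:2. Sum = 20.
n = 11, so closeness = 10/20 = 1/2.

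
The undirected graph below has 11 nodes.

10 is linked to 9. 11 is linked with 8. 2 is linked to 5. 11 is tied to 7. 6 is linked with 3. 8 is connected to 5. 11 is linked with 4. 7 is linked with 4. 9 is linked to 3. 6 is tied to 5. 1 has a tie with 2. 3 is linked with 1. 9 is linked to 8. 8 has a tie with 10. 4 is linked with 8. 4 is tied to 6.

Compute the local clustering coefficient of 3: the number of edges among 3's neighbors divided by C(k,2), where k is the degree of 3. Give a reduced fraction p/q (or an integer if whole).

0

3's neighbors: 1, 6, and 9 (k = 3).
Possible neighbor pairs: C(3,2) = 3. Edges among them: none → e = 0.
Clustering(3) = 0/3 = 0.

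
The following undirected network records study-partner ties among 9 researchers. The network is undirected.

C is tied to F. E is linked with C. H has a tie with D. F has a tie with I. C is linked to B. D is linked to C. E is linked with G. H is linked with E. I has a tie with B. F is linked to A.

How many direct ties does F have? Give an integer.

3

F is directly tied to A, C, and I. That is 3 neighbors, so the degree of F is 3.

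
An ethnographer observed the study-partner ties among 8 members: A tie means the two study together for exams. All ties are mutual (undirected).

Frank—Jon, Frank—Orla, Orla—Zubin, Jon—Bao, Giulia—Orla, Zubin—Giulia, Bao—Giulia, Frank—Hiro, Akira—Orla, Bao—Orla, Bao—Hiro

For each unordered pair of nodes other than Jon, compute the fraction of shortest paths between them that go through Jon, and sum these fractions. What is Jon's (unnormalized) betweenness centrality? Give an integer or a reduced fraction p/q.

Pairs whose geodesics pass through Jon — Bao–Frank: 1/3.
All other pairs contribute 0.
Summing the contributions gives betweenness(Jon) = 1/3.

1/3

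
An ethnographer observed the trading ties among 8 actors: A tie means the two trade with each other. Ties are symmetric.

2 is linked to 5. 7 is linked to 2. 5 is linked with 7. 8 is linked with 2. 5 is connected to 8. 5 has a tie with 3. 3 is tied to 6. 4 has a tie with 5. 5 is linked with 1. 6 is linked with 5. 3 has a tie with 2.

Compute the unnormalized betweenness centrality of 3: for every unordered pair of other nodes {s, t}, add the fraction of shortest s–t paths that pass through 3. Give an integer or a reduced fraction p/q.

1/2

Pairs whose geodesics pass through 3 — 2–6: 1/2.
All other pairs contribute 0.
Summing the contributions gives betweenness(3) = 1/2.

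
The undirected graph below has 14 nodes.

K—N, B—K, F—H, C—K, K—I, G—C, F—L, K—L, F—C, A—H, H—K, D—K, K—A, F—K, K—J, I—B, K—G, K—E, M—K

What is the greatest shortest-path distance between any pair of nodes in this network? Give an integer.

2

Eccentricity of each node (its greatest distance to any other): A:2, B:2, C:2, D:2, E:2, F:2, G:2, H:2, I:2, J:2, K:1, L:2, M:2, N:2.
The maximum eccentricity is 2, realized for instance by the pair D–E via D – K – E. So the diameter is 2.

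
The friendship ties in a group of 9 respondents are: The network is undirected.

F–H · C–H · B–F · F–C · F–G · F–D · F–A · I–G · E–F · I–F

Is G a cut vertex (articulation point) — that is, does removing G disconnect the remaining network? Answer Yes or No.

Even without G, every remaining node can still reach every other (the residual graph is connected), so G is not a cut vertex.

No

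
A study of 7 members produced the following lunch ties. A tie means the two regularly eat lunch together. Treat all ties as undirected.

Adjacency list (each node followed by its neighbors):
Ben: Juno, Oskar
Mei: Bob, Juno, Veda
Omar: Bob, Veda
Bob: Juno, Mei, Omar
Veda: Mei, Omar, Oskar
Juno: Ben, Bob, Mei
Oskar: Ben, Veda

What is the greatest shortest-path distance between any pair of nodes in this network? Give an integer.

3

Eccentricity of each node (its greatest distance to any other): Ben:3, Bob:3, Juno:2, Mei:2, Omar:3, Oskar:3, Veda:2.
The maximum eccentricity is 3, realized for instance by the pair Bob–Oskar via Bob – Juno – Ben – Oskar. So the diameter is 3.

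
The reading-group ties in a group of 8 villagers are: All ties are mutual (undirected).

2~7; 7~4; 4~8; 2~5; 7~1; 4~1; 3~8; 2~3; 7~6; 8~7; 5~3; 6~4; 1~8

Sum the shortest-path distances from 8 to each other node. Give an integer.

10

Distances from 8: 1:1, 2:2, 3:1, 4:1, 5:2, 6:2, 7:1.
Sum = 1 + 2 + 1 + 1 + 2 + 2 + 1 = 10.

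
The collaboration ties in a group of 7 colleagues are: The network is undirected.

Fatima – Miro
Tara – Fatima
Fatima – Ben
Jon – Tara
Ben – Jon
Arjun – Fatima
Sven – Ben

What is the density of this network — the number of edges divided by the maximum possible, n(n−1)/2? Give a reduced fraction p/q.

1/3

There are 7 edges and 7 nodes, so the maximum possible is C(7,2) = 21.
Density = 7/21 = 1/3.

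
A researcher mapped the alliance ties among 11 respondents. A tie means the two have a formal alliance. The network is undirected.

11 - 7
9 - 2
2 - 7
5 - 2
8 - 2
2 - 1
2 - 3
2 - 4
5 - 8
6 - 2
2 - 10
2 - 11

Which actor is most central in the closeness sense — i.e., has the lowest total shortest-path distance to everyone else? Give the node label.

2

Farness (sum of distances to all others) for each node — 1:19, 2:10, 3:19, 4:19, 5:18, 6:19, 7:18, 8:18, 9:19, 10:19, 11:18.
The smallest farness is 10, for 2, so 2 has the highest closeness.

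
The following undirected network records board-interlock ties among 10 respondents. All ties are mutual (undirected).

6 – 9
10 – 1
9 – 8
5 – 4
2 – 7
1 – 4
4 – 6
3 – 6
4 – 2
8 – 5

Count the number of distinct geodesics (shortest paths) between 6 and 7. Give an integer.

The shortest distance is 3, and the only length-3 path is 6–4–2–7. So there is exactly 1 shortest path.

1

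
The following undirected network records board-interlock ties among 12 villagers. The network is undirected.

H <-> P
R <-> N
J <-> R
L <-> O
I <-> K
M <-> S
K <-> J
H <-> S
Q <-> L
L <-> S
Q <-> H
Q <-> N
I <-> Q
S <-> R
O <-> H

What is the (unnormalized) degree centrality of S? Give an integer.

4

S is directly tied to H, L, M, and R. That is 4 neighbors, so the degree of S is 4.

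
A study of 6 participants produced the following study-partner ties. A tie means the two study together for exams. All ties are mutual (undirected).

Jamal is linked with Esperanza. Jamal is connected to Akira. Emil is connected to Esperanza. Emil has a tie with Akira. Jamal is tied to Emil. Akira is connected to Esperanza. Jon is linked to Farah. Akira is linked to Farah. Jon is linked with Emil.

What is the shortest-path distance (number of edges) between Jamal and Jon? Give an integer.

One shortest route is Jamal – Emil – Jon, which uses 2 edges, and Jamal and Jon are not directly tied, so nothing shorter exists. So d(Jamal,Jon) = 2.

2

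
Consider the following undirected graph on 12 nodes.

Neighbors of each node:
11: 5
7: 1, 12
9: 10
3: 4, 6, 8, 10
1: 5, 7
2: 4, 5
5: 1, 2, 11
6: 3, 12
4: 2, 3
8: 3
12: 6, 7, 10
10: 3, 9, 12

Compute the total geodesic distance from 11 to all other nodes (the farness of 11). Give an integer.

40

Distances from 11: 1:2, 2:2, 3:4, 4:3, 5:1, 6:5, 7:3, 8:5, 9:6, 10:5, 12:4.
Sum = 2 + 2 + 4 + 3 + 1 + 5 + 3 + 5 + 6 + 5 + 4 = 40.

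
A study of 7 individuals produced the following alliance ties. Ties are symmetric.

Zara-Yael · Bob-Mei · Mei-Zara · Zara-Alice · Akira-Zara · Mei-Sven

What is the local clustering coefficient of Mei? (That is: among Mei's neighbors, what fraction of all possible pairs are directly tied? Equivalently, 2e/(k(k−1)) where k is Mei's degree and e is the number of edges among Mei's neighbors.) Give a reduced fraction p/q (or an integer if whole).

0

Mei's neighbors: Bob, Sven, and Zara (k = 3).
Possible neighbor pairs: C(3,2) = 3. Edges among them: none → e = 0.
Clustering(Mei) = 0/3 = 0.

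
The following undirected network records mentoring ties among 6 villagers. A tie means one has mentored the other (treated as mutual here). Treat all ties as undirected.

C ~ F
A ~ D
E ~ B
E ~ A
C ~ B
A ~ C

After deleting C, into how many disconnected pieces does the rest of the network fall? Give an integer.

2

Without C, the remaining ties split the others into: {A, B, D, E}; {F}.
That's 2 separate components.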